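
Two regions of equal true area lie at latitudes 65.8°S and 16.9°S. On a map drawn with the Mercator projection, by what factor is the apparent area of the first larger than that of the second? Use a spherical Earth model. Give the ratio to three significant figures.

On Mercator, area is exaggerated by sec²φ = 1/cos²φ.
At 65.8°: sec²(65.8°) = 1/0.4099² = 5.951.
At 16.9°: sec²(16.9°) = 1/0.9568² = 1.092.
Ratio = 5.951/1.092 = cos²(16.9°)/cos²(65.8°) ≈ 5.45.

5.45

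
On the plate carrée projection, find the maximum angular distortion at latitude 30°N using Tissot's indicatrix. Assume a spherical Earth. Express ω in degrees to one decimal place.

For the equirectangular projection with φ₀ = 0 (plate carrée), h = 1 along meridians and k = sec φ along parallels.
At 30°: h = 1.000, k = 1.155; principal scales a = 1.155, b = 1.000.
sin(ω/2) = (a − b)/(a + b) = 0.1547/2.155 = 0.07180, so ω = 2 arcsin(0.07180) ≈ 8.2°.

8.2°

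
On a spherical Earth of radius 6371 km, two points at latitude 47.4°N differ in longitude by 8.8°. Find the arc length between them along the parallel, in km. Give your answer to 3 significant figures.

662 km

Arc length along a parallel = R cos φ · Δλ (with Δλ in radians).
= 6371 × cos 47.4° × (8.8° × π/180) = 6371 × 0.6769 × 0.1536 ≈ 662 km.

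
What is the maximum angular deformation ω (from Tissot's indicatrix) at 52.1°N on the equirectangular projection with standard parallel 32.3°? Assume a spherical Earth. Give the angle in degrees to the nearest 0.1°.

18.2°

With standard parallel φ₀ = 32.3°, the equirectangular projection gives x = Rλ cos φ₀, y = Rφ, so h = 1 and k = cos 32.3° / cos φ.
At 52.1°: h = 1.000, k = 1.376; principal scales a = 1.376, b = 1.000.
sin(ω/2) = (a − b)/(a + b) = 0.3760/2.376 = 0.1583, so ω = 2 arcsin(0.1583) ≈ 18.2°.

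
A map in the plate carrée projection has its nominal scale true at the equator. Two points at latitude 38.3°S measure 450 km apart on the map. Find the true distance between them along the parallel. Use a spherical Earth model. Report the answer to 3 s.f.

Plate carrée maps x = Rλ, y = Rφ. The meridian scale is h = 1 and the parallel scale is k = 1/cos φ = sec φ.
Along the parallel at 38.3°, map distances are exaggerated by k = sec 38.3° = 1.274.
True distance = 450 / 1.274 = 450 × cos 38.3° ≈ 353 km.

353 km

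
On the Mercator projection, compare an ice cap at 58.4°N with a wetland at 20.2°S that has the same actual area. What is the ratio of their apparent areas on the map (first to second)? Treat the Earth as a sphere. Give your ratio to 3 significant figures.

3.21

Mercator is conformal with k = sec φ, so areal scale = k² = sec²φ.
At 58.4°: sec²(58.4°) = 1/0.5240² = 3.642.
At 20.2°: sec²(20.2°) = 1/0.9385² = 1.135.
Ratio = 3.642/1.135 = cos²(20.2°)/cos²(58.4°) ≈ 3.21.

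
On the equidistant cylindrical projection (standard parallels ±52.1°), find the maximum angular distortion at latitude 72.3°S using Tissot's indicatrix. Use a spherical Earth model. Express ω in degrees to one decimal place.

The equidistant cylindrical projection with φ₀ = 52.1° has h = 1 (meridians true) and k = cos φ₀ / cos φ along parallels.
At 72.3°: h = 1.000, k = 2.020; principal scales a = 2.020, b = 1.000.
sin(ω/2) = (a − b)/(a + b) = 1.020/3.020 = 0.3378, so ω = 2 arcsin(0.3378) ≈ 39.5°.

39.5°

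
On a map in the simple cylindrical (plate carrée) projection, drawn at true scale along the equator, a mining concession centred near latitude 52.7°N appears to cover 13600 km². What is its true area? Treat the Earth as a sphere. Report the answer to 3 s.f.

8240 km²

In the plate carrée (x = Rλ, y = Rφ), meridians are true-scale (h = 1) and parallels are stretched by k = sec φ.
Areal scale = h·k = 1 × sec φ; at 52.7°, h = 1.000, k = 1.650, so h·k = 1.650.
True area = apparent / (areal scale) = 13600 / 1.650 ≈ 8240 km².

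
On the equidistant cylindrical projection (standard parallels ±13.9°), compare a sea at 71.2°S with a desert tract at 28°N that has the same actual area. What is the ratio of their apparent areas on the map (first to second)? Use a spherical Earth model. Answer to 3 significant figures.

2.74

The equidistant cylindrical projection with φ₀ = 13.9° has h = 1 (meridians true) and k = cos φ₀ / cos φ along parallels.
Areal scale at 71.2°: h·k = 1.000 × 3.012 = 3.012.
Areal scale at 28°: h·k = 1.000 × 1.099 = 1.099.
Ratio = 3.012/1.099 ≈ 2.74.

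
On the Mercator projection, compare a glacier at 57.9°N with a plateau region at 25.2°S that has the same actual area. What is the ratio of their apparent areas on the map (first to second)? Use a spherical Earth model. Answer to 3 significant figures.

Mercator is conformal with k = sec φ, so areal scale = k² = sec²φ.
At 57.9°: sec²(57.9°) = 1/0.5314² = 3.541.
At 25.2°: sec²(25.2°) = 1/0.9048² = 1.221.
Ratio = 3.541/1.221 = cos²(25.2°)/cos²(57.9°) ≈ 2.90.

2.90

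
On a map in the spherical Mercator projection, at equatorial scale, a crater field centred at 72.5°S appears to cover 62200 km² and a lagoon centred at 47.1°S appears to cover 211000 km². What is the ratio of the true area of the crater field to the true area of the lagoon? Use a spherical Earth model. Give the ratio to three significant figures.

0.0575

On Mercator the areal scale is sec²φ, so true area = apparent × cos²φ.
True area of crater field: 62200 × cos²(72.5°) = 62200 × 0.09042 = 5624 km².
True area of lagoon: 211000 × cos²(47.1°) = 211000 × 0.4634 = 97770 km².
Ratio = 5624 / 97770 ≈ 0.0575.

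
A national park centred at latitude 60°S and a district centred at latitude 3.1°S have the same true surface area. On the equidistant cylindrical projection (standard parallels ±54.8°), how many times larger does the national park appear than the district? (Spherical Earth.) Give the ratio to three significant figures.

In the equirectangular projection with standard parallel φ₀ = 54.8° (x = Rλ cos φ₀, y = Rφ), meridians are true-scale (h = 1) and the parallel scale is k = cos φ₀ / cos φ.
Areal scale at 60°: h·k = 1.000 × 1.153 = 1.153.
Areal scale at 3.1°: h·k = 1.000 × 0.5773 = 0.5773.
Ratio = 1.153/0.5773 ≈ 2.00.

2.00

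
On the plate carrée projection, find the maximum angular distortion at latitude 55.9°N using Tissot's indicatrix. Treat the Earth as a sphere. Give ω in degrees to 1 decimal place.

Plate carrée maps x = Rλ, y = Rφ. The meridian scale is h = 1 and the parallel scale is k = 1/cos φ = sec φ.
At 55.9°: h = 1.000, k = 1.784; principal scales a = 1.784, b = 1.000.
sin(ω/2) = (a − b)/(a + b) = 0.7837/2.784 = 0.2815, so ω = 2 arcsin(0.2815) ≈ 32.7°.

32.7°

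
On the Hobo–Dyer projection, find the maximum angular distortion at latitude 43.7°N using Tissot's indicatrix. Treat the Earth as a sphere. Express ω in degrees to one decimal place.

Hobo–Dyer is a cylindrical equal-area projection with standard parallels at ±37.5°. A cylindrical equal-area projection with standard parallel φ₀ has meridian scale h = cos φ / cos φ₀ and parallel scale k = cos φ₀ / cos φ (so areas are preserved, h·k = 1).
At 43.7°: h = 0.9113, k = 1.097; principal scales a = 1.097, b = 0.9113.
sin(ω/2) = (a − b)/(a + b) = 0.1861/2.009 = 0.09264, so ω = 2 arcsin(0.09264) ≈ 10.6°.

10.6°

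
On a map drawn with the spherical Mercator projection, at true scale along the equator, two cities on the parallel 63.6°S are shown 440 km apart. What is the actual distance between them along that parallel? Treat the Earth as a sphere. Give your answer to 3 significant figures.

Mercator is conformal, so the point scale is isotropic: h = k = sec φ = 1/cos φ.
Along the parallel at 63.6°, map distances are exaggerated by k = sec 63.6° = 2.249.
True distance = 440 / 2.249 = 440 × cos 63.6° ≈ 196 km.

196 km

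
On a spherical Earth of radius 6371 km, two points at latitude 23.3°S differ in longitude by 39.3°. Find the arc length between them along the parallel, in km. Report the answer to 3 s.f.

Arc length along a parallel = R cos φ · Δλ (with Δλ in radians).
= 6371 × cos 23.3° × (39.3° × π/180) = 6371 × 0.9184 × 0.6859 ≈ 4010 km.

4010 km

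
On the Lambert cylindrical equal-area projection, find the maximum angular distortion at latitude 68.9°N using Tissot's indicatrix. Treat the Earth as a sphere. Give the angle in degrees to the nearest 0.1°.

The Lambert cylindrical equal-area projection is the cylindrical equal-area projection with its standard parallel at the equator (φ₀ = 0). Cylindrical equal-area (φ₀ = 0°): h = cos φ / cos 0° along meridians, k = cos 0° / cos φ along parallels; h·k = 1.
At 68.9°: h = 0.3600, k = 2.778; principal scales a = 2.778, b = 0.3600.
sin(ω/2) = (a − b)/(a + b) = 2.418/3.138 = 0.7705, so ω = 2 arcsin(0.7705) ≈ 100.8°.

100.8°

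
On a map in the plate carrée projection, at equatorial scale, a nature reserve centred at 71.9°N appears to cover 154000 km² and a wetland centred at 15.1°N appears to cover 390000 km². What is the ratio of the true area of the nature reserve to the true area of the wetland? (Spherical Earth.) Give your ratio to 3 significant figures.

0.127

On the plate carrée, areal scale = h·k = 1 × sec φ, so true area = apparent × cos φ.
True area of nature reserve: 154000 × cos(71.9°) = 154000 × 0.3107 = 47840 km².
True area of wetland: 390000 × cos(15.1°) = 390000 × 0.9655 = 376500 km².
Ratio = 47840 / 376500 ≈ 0.127.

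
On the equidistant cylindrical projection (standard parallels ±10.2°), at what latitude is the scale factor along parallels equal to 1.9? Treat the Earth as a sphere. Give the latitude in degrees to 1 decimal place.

58.8°

With standard parallel φ₀ = 10.2°, the equirectangular projection gives x = Rλ cos φ₀, y = Rφ, so h = 1 and k = cos 10.2° / cos φ.
k = cos φ₀ / cos φ = 1.9  ⇒  cos φ = cos 10.2° / 1.9 = 0.5180.
φ = arccos(0.5180) ≈ 58.8°.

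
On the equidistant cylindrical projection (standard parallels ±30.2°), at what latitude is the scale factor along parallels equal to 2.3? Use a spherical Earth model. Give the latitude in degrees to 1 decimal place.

With standard parallel φ₀ = 30.2°, the equirectangular projection gives x = Rλ cos φ₀, y = Rφ, so h = 1 and k = cos 30.2° / cos φ.
k = cos φ₀ / cos φ = 2.3  ⇒  cos φ = cos 30.2° / 2.3 = 0.3758.
φ = arccos(0.3758) ≈ 67.9°.

67.9°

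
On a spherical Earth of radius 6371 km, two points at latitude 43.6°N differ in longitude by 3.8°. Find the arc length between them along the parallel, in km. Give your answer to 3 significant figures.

306 km

Arc length along a parallel = R cos φ · Δλ (with Δλ in radians).
= 6371 × cos 43.6° × (3.8° × π/180) = 6371 × 0.7242 × 0.06632 ≈ 306 km.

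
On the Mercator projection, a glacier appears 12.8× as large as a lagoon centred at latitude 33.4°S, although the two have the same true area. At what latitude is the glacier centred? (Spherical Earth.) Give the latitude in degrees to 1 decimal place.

76.5°

Mercator areal scale is sec²φ, so apparent-area ratio = sec²φ₁ / sec²φ₂ = cos²φ₂ / cos²φ₁.
cos²φ₂ / cos²φ₁ = 12.8  ⇒  cos φ₁ = cos 33.4° / √12.8 = 0.8348/3.578 = 0.2333.
φ₁ = arccos(0.2333) ≈ 76.5°.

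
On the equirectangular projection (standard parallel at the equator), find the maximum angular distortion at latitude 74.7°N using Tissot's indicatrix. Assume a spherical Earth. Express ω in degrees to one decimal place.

Plate carrée maps x = Rλ, y = Rφ. The meridian scale is h = 1 and the parallel scale is k = 1/cos φ = sec φ.
At 74.7°: h = 1.000, k = 3.790; principal scales a = 3.790, b = 1.000.
sin(ω/2) = (a − b)/(a + b) = 2.790/4.790 = 0.5824, so ω = 2 arcsin(0.5824) ≈ 71.2°.

71.2°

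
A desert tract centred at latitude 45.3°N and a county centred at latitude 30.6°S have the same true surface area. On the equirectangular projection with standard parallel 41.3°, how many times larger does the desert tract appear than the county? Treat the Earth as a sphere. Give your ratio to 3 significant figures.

1.22

The equidistant cylindrical projection with φ₀ = 41.3° has h = 1 (meridians true) and k = cos φ₀ / cos φ along parallels.
Areal scale at 45.3°: h·k = 1.000 × 1.068 = 1.068.
Areal scale at 30.6°: h·k = 1.000 × 0.8728 = 0.8728.
Ratio = 1.068/0.8728 ≈ 1.22.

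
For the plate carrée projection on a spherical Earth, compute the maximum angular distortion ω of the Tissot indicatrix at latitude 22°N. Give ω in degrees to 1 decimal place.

In the plate carrée (x = Rλ, y = Rφ), meridians are true-scale (h = 1) and parallels are stretched by k = sec φ.
At 22°: h = 1.000, k = 1.079; principal scales a = 1.079, b = 1.000.
sin(ω/2) = (a − b)/(a + b) = 0.07853/2.079 = 0.03778, so ω = 2 arcsin(0.03778) ≈ 4.3°.

4.3°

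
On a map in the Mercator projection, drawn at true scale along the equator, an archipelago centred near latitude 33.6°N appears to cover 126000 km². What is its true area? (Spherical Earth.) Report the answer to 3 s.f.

The Mercator projection is conformal; its linear scale factor is the same in every direction and equals sec φ = 1/cos φ.
Areal scale = k² = sec²φ = 1/cos²(33.6°) = 1/0.8329² = 1.441.
True area = apparent / (areal scale) = 126000 / 1.441 ≈ 87400 km².

87400 km²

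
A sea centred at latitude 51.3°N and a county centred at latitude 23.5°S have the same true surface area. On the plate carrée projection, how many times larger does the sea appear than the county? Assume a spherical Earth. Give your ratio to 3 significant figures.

1.47

In the plate carrée (x = Rλ, y = Rφ), meridians are true-scale (h = 1) and parallels are stretched by k = sec φ.
Areal scale at 51.3°: h·k = 1.000 × 1.599 = 1.599.
Areal scale at 23.5°: h·k = 1.000 × 1.090 = 1.090.
Ratio = 1.599/1.090 ≈ 1.47.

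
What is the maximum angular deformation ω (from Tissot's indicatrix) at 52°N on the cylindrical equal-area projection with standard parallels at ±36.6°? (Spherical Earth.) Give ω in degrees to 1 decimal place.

A cylindrical equal-area projection with standard parallel φ₀ has meridian scale h = cos φ / cos φ₀ and parallel scale k = cos φ₀ / cos φ (so areas are preserved, h·k = 1).
At 52°: h = 0.7669, k = 1.304; principal scales a = 1.304, b = 0.7669.
sin(ω/2) = (a − b)/(a + b) = 0.5371/2.071 = 0.2594, so ω = 2 arcsin(0.2594) ≈ 30.1°.

30.1°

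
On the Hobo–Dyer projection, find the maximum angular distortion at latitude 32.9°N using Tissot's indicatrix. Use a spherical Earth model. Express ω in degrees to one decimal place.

6.5°

Hobo–Dyer is a cylindrical equal-area projection with standard parallels at ±37.5°. A cylindrical equal-area projection with standard parallel φ₀ has meridian scale h = cos φ / cos φ₀ and parallel scale k = cos φ₀ / cos φ (so areas are preserved, h·k = 1).
At 32.9°: h = 1.058, k = 0.9449; principal scales a = 1.058, b = 0.9449.
sin(ω/2) = (a − b)/(a + b) = 0.1134/2.003 = 0.05662, so ω = 2 arcsin(0.05662) ≈ 6.5°.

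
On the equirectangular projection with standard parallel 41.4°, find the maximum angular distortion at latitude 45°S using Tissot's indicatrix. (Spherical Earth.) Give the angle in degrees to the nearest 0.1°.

In the equirectangular projection with standard parallel φ₀ = 41.4° (x = Rλ cos φ₀, y = Rφ), meridians are true-scale (h = 1) and the parallel scale is k = cos φ₀ / cos φ.
At 45°: h = 1.000, k = 1.061; principal scales a = 1.061, b = 1.000.
sin(ω/2) = (a − b)/(a + b) = 0.06082/2.061 = 0.02951, so ω = 2 arcsin(0.02951) ≈ 3.4°.

3.4°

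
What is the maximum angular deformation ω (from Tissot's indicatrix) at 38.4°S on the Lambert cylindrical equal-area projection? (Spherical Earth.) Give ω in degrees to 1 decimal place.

The Lambert cylindrical equal-area projection is the cylindrical equal-area projection with its standard parallel at the equator (φ₀ = 0). Cylindrical equal-area (φ₀ = 0°): h = cos φ / cos 0° along meridians, k = cos 0° / cos φ along parallels; h·k = 1.
At 38.4°: h = 0.7837, k = 1.276; principal scales a = 1.276, b = 0.7837.
sin(ω/2) = (a − b)/(a + b) = 0.4923/2.060 = 0.2390, so ω = 2 arcsin(0.2390) ≈ 27.7°.

27.7°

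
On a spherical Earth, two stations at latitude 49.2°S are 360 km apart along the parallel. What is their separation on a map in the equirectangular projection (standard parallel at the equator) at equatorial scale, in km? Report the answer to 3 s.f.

Plate carrée maps x = Rλ, y = Rφ. The meridian scale is h = 1 and the parallel scale is k = 1/cos φ = sec φ.
Along the parallel, k = sec 49.2° = 1/0.6534 = 1.530.
Map distance = 360 × 1.530 ≈ 551 km.

551 km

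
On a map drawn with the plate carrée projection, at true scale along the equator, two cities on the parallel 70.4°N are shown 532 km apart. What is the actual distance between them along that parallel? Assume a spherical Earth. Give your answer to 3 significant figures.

In the plate carrée (x = Rλ, y = Rφ), meridians are true-scale (h = 1) and parallels are stretched by k = sec φ.
Along the parallel at 70.4°, map distances are exaggerated by k = sec 70.4° = 2.981.
True distance = 532 / 2.981 = 532 × cos 70.4° ≈ 178 km.

178 km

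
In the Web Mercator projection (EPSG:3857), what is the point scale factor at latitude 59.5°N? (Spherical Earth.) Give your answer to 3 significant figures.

Mercator is conformal, so the point scale is isotropic: h = k = sec φ = 1/cos φ.
k = 1/cos 59.5° = 1/0.5075 = 1.970.

1.97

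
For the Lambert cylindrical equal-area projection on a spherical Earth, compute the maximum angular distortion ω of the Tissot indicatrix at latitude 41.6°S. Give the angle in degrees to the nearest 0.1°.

The Lambert cylindrical equal-area projection is the cylindrical equal-area projection with its standard parallel at the equator (φ₀ = 0). For cylindrical equal-area with standard parallel φ₀, h = cos φ / cos φ₀ and k = cos φ₀ / cos φ, so h·k = 1.
At 41.6°: h = 0.7478, k = 1.337; principal scales a = 1.337, b = 0.7478.
sin(ω/2) = (a − b)/(a + b) = 0.5895/2.085 = 0.2827, so ω = 2 arcsin(0.2827) ≈ 32.8°.

32.8°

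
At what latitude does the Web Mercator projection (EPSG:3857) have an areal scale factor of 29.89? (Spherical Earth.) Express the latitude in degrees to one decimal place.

79.5°

Mercator areal scale is sec²φ.
sec²φ = 29.89  ⇒  cos²φ = 0.03346  ⇒  cos φ = 0.1829.
φ = arccos(0.1829) ≈ 79.5°.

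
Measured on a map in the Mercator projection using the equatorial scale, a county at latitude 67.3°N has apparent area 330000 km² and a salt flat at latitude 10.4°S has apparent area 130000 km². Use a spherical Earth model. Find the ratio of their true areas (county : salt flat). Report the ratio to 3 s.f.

0.391

On Mercator the areal scale is sec²φ, so true area = apparent × cos²φ.
True area of county: 330000 × cos²(67.3°) = 330000 × 0.1489 = 49140 km².
True area of salt flat: 130000 × cos²(10.4°) = 130000 × 0.9674 = 125800 km².
Ratio = 49140 / 125800 ≈ 0.391.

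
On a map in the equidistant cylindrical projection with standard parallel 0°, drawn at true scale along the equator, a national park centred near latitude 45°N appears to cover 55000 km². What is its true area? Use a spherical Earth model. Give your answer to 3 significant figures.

38900 km²

Plate carrée maps x = Rλ, y = Rφ. The meridian scale is h = 1 and the parallel scale is k = 1/cos φ = sec φ.
Areal scale = h·k = 1 × sec φ; at 45°, h = 1.000, k = 1.414, so h·k = 1.414.
True area = apparent / (areal scale) = 55000 / 1.414 ≈ 38900 km².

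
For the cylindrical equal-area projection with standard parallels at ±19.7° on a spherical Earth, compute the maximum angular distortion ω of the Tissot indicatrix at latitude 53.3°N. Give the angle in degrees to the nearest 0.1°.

50.4°

A cylindrical equal-area projection with standard parallel φ₀ has meridian scale h = cos φ / cos φ₀ and parallel scale k = cos φ₀ / cos φ (so areas are preserved, h·k = 1).
At 53.3°: h = 0.6348, k = 1.575; principal scales a = 1.575, b = 0.6348.
sin(ω/2) = (a − b)/(a + b) = 0.9406/2.210 = 0.4256, so ω = 2 arcsin(0.4256) ≈ 50.4°.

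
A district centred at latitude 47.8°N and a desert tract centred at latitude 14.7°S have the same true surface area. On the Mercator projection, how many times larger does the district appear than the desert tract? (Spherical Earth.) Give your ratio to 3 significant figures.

On Mercator, area is exaggerated by sec²φ = 1/cos²φ.
At 47.8°: sec²(47.8°) = 1/0.6717² = 2.216.
At 14.7°: sec²(14.7°) = 1/0.9673² = 1.069.
Ratio = 2.216/1.069 = cos²(14.7°)/cos²(47.8°) ≈ 2.07.

2.07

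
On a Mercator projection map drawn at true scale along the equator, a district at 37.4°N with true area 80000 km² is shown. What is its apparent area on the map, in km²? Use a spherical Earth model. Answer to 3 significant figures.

127000 km²

The Mercator projection is conformal; its linear scale factor is the same in every direction and equals sec φ = 1/cos φ.
Areal scale = k² = sec²φ = 1/cos²(37.4°) = 1/0.7944² = 1.585.
Apparent area = 80000 × 1.585 ≈ 127000 km².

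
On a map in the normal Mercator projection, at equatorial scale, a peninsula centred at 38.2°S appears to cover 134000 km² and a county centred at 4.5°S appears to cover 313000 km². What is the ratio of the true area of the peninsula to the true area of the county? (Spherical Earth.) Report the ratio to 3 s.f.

Since Mercator area scale is 1/cos²φ, the true area equals the apparent area multiplied by cos²φ.
True area of peninsula: 134000 × cos²(38.2°) = 134000 × 0.6176 = 82750 km².
True area of county: 313000 × cos²(4.5°) = 313000 × 0.9938 = 311100 km².
Ratio = 82750 / 311100 ≈ 0.266.

0.266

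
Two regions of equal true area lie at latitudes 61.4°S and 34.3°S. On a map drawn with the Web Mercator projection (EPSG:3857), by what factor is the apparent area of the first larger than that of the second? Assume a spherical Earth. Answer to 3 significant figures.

2.98

Mercator is conformal with k = sec φ, so areal scale = k² = sec²φ.
At 61.4°: sec²(61.4°) = 1/0.4787² = 4.364.
At 34.3°: sec²(34.3°) = 1/0.8261² = 1.465.
Ratio = 4.364/1.465 = cos²(34.3°)/cos²(61.4°) ≈ 2.98.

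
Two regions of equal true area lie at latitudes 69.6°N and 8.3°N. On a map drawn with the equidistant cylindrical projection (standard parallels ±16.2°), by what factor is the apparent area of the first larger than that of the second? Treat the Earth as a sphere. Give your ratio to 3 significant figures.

2.84

The equidistant cylindrical projection with φ₀ = 16.2° has h = 1 (meridians true) and k = cos φ₀ / cos φ along parallels.
Areal scale at 69.6°: h·k = 1.000 × 2.755 = 2.755.
Areal scale at 8.3°: h·k = 1.000 × 0.9705 = 0.9705.
Ratio = 2.755/0.9705 ≈ 2.84.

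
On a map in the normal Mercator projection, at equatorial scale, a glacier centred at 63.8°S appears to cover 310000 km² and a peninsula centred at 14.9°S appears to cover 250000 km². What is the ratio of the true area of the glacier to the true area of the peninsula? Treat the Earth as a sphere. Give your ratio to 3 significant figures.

0.259

Mercator's areal exaggeration is sec²φ; hence true area = (apparent area) · cos²φ.
True area of glacier: 310000 × cos²(63.8°) = 310000 × 0.1949 = 60430 km².
True area of peninsula: 250000 × cos²(14.9°) = 250000 × 0.9339 = 233500 km².
Ratio = 60430 / 233500 ≈ 0.259.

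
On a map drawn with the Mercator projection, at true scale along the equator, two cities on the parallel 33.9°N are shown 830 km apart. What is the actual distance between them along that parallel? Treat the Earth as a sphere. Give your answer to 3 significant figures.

689 km

For Mercator, h = k = sec φ (a conformal cylindrical projection has a single point scale, 1/cos φ).
Along the parallel at 33.9°, map distances are exaggerated by k = sec 33.9° = 1.205.
True distance = 830 / 1.205 = 830 × cos 33.9° ≈ 689 km.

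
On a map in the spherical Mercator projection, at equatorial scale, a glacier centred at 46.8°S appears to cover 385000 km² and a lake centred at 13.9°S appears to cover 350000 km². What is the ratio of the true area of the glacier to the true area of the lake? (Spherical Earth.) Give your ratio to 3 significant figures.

Since Mercator area scale is 1/cos²φ, the true area equals the apparent area multiplied by cos²φ.
True area of glacier: 385000 × cos²(46.8°) = 385000 × 0.4686 = 180400 km².
True area of lake: 350000 × cos²(13.9°) = 350000 × 0.9423 = 329800 km².
Ratio = 180400 / 329800 ≈ 0.547.

0.547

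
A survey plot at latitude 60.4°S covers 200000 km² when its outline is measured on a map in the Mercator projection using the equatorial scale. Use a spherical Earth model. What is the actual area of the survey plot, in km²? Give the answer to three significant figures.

48800 km²

The Mercator projection is conformal; its linear scale factor is the same in every direction and equals sec φ = 1/cos φ.
Areal scale = k² = sec²φ = 1/cos²(60.4°) = 1/0.4939² = 4.099.
True area = apparent / (areal scale) = 200000 / 4.099 ≈ 48800 km².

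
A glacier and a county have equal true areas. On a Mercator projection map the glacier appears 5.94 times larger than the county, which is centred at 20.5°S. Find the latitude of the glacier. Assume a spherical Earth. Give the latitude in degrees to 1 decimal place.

67.4°

On Mercator, (apparent₁)/(apparent₂) = sec²φ₁ / sec²φ₂ when true areas are equal.
cos²φ₂ / cos²φ₁ = 5.94  ⇒  cos φ₁ = cos 20.5° / √5.94 = 0.9367/2.437 = 0.3843.
φ₁ = arccos(0.3843) ≈ 67.4°.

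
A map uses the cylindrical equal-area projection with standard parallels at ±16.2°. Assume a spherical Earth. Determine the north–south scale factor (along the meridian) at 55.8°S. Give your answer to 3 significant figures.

A cylindrical equal-area projection with standard parallel φ₀ has meridian scale h = cos φ / cos φ₀ and parallel scale k = cos φ₀ / cos φ (so areas are preserved, h·k = 1).
h = cos 55.8° / cos 16.2° = 0.5621/0.9603 = 0.5853.

0.585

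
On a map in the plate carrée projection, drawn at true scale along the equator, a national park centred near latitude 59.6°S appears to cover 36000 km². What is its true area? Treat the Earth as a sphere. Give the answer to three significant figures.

For the equirectangular projection with φ₀ = 0 (plate carrée), h = 1 along meridians and k = sec φ along parallels.
Areal scale = h·k = 1 × sec φ; at 59.6°, h = 1.000, k = 1.976, so h·k = 1.976.
True area = apparent / (areal scale) = 36000 / 1.976 ≈ 18200 km².

18200 km²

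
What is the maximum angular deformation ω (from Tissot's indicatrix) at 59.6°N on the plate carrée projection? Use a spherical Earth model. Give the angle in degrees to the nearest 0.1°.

Plate carrée maps x = Rλ, y = Rφ. The meridian scale is h = 1 and the parallel scale is k = 1/cos φ = sec φ.
At 59.6°: h = 1.000, k = 1.976; principal scales a = 1.976, b = 1.000.
sin(ω/2) = (a − b)/(a + b) = 0.9762/2.976 = 0.3280, so ω = 2 arcsin(0.3280) ≈ 38.3°.

38.3°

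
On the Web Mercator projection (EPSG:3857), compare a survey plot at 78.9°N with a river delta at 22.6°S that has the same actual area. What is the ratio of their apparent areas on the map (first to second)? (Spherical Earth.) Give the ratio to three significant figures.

23.0

On Mercator, area is exaggerated by sec²φ = 1/cos²φ.
At 78.9°: sec²(78.9°) = 1/0.1925² = 26.98.
At 22.6°: sec²(22.6°) = 1/0.9232² = 1.173.
Ratio = 26.98/1.173 = cos²(22.6°)/cos²(78.9°) ≈ 23.0.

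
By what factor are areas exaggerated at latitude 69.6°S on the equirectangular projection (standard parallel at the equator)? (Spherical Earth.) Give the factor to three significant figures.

For the equirectangular projection with φ₀ = 0 (plate carrée), h = 1 along meridians and k = sec φ along parallels.
Areal scale = h·k = 1 × sec φ; at 69.6°, h = 1.000, k = 2.869, so h·k = 2.869.

2.87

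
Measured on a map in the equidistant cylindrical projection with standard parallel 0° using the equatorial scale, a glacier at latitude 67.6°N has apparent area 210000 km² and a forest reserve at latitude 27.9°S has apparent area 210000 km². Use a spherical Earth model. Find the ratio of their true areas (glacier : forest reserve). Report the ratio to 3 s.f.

0.431

On the plate carrée, areal scale = h·k = 1 × sec φ, so true area = apparent × cos φ.
True area of glacier: 210000 × cos(67.6°) = 210000 × 0.3811 = 80020 km².
True area of forest reserve: 210000 × cos(27.9°) = 210000 × 0.8838 = 185600 km².
Ratio = 80020 / 185600 ≈ 0.431.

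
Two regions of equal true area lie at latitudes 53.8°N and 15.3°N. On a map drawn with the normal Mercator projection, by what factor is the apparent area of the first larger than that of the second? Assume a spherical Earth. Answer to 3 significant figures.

2.67

Mercator is conformal with k = sec φ, so areal scale = k² = sec²φ.
At 53.8°: sec²(53.8°) = 1/0.5906² = 2.867.
At 15.3°: sec²(15.3°) = 1/0.9646² = 1.075.
Ratio = 2.867/1.075 = cos²(15.3°)/cos²(53.8°) ≈ 2.67.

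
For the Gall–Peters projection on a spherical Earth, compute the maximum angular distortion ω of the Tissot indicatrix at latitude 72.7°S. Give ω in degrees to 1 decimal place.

Gall–Peters is a cylindrical equal-area projection with standard parallels at ±45°. A cylindrical equal-area projection with standard parallel φ₀ has meridian scale h = cos φ / cos φ₀ and parallel scale k = cos φ₀ / cos φ (so areas are preserved, h·k = 1).
At 72.7°: h = 0.4206, k = 2.378; principal scales a = 2.378, b = 0.4206.
sin(ω/2) = (a − b)/(a + b) = 1.957/2.798 = 0.6994, so ω = 2 arcsin(0.6994) ≈ 88.8°.

88.8°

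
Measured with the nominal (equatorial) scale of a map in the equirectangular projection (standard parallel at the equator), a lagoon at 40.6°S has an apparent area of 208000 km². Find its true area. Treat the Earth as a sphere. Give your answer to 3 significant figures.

For the equirectangular projection with φ₀ = 0 (plate carrée), h = 1 along meridians and k = sec φ along parallels.
Areal scale = h·k = 1 × sec φ; at 40.6°, h = 1.000, k = 1.317, so h·k = 1.317.
True area = apparent / (areal scale) = 208000 / 1.317 ≈ 158000 km².

158000 km²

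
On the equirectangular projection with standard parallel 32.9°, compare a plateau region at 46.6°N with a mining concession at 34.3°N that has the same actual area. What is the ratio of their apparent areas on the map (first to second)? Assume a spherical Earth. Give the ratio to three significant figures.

In the equirectangular projection with standard parallel φ₀ = 32.9° (x = Rλ cos φ₀, y = Rφ), meridians are true-scale (h = 1) and the parallel scale is k = cos φ₀ / cos φ.
Areal scale at 46.6°: h·k = 1.000 × 1.222 = 1.222.
Areal scale at 34.3°: h·k = 1.000 × 1.016 = 1.016.
Ratio = 1.222/1.016 ≈ 1.20.

1.20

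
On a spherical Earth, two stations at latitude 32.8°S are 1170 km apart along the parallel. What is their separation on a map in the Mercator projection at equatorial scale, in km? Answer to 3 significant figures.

Mercator is conformal, so the point scale is isotropic: h = k = sec φ = 1/cos φ.
Along the parallel, k = sec 32.8° = 1/0.8406 = 1.190.
Map distance = 1170 × 1.190 ≈ 1390 km.

1390 km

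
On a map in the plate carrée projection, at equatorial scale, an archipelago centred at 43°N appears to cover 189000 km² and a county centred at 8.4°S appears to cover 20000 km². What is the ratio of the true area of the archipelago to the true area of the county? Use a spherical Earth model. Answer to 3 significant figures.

On the plate carrée, areal scale = h·k = 1 × sec φ, so true area = apparent × cos φ.
True area of archipelago: 189000 × cos(43°) = 189000 × 0.7314 = 138200 km².
True area of county: 20000 × cos(8.4°) = 20000 × 0.9893 = 19790 km².
Ratio = 138200 / 19790 ≈ 6.99.

6.99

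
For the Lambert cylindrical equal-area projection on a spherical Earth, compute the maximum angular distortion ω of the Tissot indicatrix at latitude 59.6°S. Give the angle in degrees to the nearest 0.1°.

The Lambert cylindrical equal-area projection is the cylindrical equal-area projection with its standard parallel at the equator (φ₀ = 0). For cylindrical equal-area with standard parallel φ₀, h = cos φ / cos φ₀ and k = cos φ₀ / cos φ, so h·k = 1.
At 59.6°: h = 0.5060, k = 1.976; principal scales a = 1.976, b = 0.5060.
sin(ω/2) = (a − b)/(a + b) = 1.470/2.482 = 0.5923, so ω = 2 arcsin(0.5923) ≈ 72.6°.

72.6°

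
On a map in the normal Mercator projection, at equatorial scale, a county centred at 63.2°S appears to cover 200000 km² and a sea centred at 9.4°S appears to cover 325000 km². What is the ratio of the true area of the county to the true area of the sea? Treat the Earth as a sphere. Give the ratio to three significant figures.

0.129

On Mercator the areal scale is sec²φ, so true area = apparent × cos²φ.
True area of county: 200000 × cos²(63.2°) = 200000 × 0.2033 = 40660 km².
True area of sea: 325000 × cos²(9.4°) = 325000 × 0.9733 = 316300 km².
Ratio = 40660 / 316300 ≈ 0.129.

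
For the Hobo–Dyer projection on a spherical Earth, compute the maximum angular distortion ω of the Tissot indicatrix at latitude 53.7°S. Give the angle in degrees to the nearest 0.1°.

The Hobo–Dyer projection is cylindrical equal-area with φ₀ = 37.5°. A cylindrical equal-area projection with standard parallel φ₀ has meridian scale h = cos φ / cos φ₀ and parallel scale k = cos φ₀ / cos φ (so areas are preserved, h·k = 1).
At 53.7°: h = 0.7462, k = 1.340; principal scales a = 1.340, b = 0.7462.
sin(ω/2) = (a − b)/(a + b) = 0.5939/2.086 = 0.2847, so ω = 2 arcsin(0.2847) ≈ 33.1°.

33.1°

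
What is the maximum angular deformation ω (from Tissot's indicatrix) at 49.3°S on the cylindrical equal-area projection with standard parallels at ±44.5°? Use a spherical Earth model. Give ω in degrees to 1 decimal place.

A cylindrical equal-area projection with standard parallel φ₀ has meridian scale h = cos φ / cos φ₀ and parallel scale k = cos φ₀ / cos φ (so areas are preserved, h·k = 1).
At 49.3°: h = 0.9143, k = 1.094; principal scales a = 1.094, b = 0.9143.
sin(ω/2) = (a − b)/(a + b) = 0.1795/2.008 = 0.08940, so ω = 2 arcsin(0.08940) ≈ 10.3°.

10.3°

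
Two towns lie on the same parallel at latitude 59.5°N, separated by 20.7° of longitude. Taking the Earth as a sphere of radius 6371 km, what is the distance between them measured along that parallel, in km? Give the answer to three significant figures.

Arc length along a parallel = R cos φ · Δλ (with Δλ in radians).
= 6371 × cos 59.5° × (20.7° × π/180) = 6371 × 0.5075 × 0.3613 ≈ 1170 km.

1170 km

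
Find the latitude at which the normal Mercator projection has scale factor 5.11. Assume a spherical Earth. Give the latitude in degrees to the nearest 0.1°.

Mercator scale is k = sec φ = 1/cos φ.
1/cos φ = 5.11  ⇒  cos φ = 0.1957  ⇒  φ = arccos(0.1957) ≈ 78.7°.

78.7°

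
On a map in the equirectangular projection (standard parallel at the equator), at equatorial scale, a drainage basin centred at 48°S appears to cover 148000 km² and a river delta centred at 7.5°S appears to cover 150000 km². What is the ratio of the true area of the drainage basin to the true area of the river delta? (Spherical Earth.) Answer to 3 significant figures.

0.666

Plate carrée has h = 1 and k = sec φ, giving areal scale sec φ; true area = (apparent area) · cos φ.
True area of drainage basin: 148000 × cos(48°) = 148000 × 0.6691 = 99030 km².
True area of river delta: 150000 × cos(7.5°) = 150000 × 0.9914 = 148700 km².
Ratio = 99030 / 148700 ≈ 0.666.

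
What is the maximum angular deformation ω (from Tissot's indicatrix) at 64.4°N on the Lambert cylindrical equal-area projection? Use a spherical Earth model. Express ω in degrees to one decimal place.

86.5°

The Lambert cylindrical equal-area projection is the cylindrical equal-area projection with its standard parallel at the equator (φ₀ = 0). A cylindrical equal-area projection with standard parallel φ₀ has meridian scale h = cos φ / cos φ₀ and parallel scale k = cos φ₀ / cos φ (so areas are preserved, h·k = 1).
At 64.4°: h = 0.4321, k = 2.314; principal scales a = 2.314, b = 0.4321.
sin(ω/2) = (a − b)/(a + b) = 1.882/2.746 = 0.6853, so ω = 2 arcsin(0.6853) ≈ 86.5°.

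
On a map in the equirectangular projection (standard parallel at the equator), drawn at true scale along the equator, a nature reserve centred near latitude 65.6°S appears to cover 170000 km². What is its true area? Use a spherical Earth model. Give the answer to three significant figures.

For the equirectangular projection with φ₀ = 0 (plate carrée), h = 1 along meridians and k = sec φ along parallels.
Areal scale = h·k = 1 × sec φ; at 65.6°, h = 1.000, k = 2.421, so h·k = 2.421.
True area = apparent / (areal scale) = 170000 / 2.421 ≈ 70200 km².

70200 km²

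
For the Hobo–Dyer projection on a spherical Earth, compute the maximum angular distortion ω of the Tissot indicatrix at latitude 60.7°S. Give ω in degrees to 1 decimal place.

53.3°

The Hobo–Dyer projection is cylindrical equal-area with φ₀ = 37.5°. A cylindrical equal-area projection with standard parallel φ₀ has meridian scale h = cos φ / cos φ₀ and parallel scale k = cos φ₀ / cos φ (so areas are preserved, h·k = 1).
At 60.7°: h = 0.6169, k = 1.621; principal scales a = 1.621, b = 0.6169.
sin(ω/2) = (a − b)/(a + b) = 1.004/2.238 = 0.4487, so ω = 2 arcsin(0.4487) ≈ 53.3°.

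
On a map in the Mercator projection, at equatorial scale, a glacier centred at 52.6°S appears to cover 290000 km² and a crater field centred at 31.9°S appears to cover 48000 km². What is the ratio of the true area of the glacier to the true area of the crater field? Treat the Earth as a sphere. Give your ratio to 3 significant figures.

On Mercator the areal scale is sec²φ, so true area = apparent × cos²φ.
True area of glacier: 290000 × cos²(52.6°) = 290000 × 0.3689 = 107000 km².
True area of crater field: 48000 × cos²(31.9°) = 48000 × 0.7208 = 34600 km².
Ratio = 107000 / 34600 ≈ 3.09.

3.09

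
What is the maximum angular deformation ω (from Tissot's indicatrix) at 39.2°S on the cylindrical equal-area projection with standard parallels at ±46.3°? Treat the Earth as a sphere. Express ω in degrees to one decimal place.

A cylindrical equal-area projection with standard parallel φ₀ has meridian scale h = cos φ / cos φ₀ and parallel scale k = cos φ₀ / cos φ (so areas are preserved, h·k = 1).
At 39.2°: h = 1.122, k = 0.8915; principal scales a = 1.122, b = 0.8915.
sin(ω/2) = (a − b)/(a + b) = 0.2301/2.013 = 0.1143, so ω = 2 arcsin(0.1143) ≈ 13.1°.

13.1°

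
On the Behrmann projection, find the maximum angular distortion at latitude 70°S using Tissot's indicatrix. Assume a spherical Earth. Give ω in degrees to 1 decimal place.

93.8°

The Behrmann projection is cylindrical equal-area with φ₀ = 30°. A cylindrical equal-area projection with standard parallel φ₀ has meridian scale h = cos φ / cos φ₀ and parallel scale k = cos φ₀ / cos φ (so areas are preserved, h·k = 1).
At 70°: h = 0.3949, k = 2.532; principal scales a = 2.532, b = 0.3949.
sin(ω/2) = (a − b)/(a + b) = 2.137/2.927 = 0.7301, so ω = 2 arcsin(0.7301) ≈ 93.8°.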